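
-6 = -6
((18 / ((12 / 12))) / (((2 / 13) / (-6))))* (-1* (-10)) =-7020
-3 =-3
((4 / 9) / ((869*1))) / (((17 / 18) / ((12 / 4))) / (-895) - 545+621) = 21480 / 3191891747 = 0.00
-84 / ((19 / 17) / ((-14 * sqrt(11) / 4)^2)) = -192423 / 19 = -10127.53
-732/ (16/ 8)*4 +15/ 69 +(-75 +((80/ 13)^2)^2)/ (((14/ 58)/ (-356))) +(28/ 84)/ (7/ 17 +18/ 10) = -5202406035489391/ 2593453044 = -2005976.57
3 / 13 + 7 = 94 / 13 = 7.23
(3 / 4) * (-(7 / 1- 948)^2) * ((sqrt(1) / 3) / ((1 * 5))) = -885481 / 20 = -44274.05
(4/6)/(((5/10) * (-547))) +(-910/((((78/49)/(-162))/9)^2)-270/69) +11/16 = -5993205216133247/7850544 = -763412728.61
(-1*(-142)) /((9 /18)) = 284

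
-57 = -57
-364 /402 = -182 /201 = -0.91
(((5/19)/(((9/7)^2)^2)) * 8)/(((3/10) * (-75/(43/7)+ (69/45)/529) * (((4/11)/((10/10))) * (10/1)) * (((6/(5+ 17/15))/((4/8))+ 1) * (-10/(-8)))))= -273077735/17443159893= -0.02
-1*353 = -353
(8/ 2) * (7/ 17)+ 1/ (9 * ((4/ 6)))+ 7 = 899/ 102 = 8.81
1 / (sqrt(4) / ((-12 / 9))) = -2 / 3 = -0.67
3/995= 0.00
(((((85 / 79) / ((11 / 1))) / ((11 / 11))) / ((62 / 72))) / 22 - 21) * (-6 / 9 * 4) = 16590344 / 296329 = 55.99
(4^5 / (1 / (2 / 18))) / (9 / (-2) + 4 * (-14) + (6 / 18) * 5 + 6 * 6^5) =2048 / 838749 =0.00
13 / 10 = 1.30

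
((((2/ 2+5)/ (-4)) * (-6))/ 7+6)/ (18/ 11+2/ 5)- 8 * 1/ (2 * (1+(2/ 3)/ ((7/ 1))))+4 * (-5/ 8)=-46421/ 18032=-2.57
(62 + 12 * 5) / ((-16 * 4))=-61 / 32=-1.91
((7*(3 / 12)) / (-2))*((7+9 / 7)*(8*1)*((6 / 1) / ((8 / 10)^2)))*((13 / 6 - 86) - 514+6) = 321809.38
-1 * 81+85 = 4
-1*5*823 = -4115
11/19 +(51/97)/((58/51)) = 111305/106894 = 1.04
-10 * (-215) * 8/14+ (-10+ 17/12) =102479/84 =1219.99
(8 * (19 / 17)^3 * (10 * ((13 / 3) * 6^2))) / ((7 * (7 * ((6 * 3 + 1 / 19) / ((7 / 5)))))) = 325281216 / 11796113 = 27.58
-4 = -4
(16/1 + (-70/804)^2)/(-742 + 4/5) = -12934445/598904424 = -0.02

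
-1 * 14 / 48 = -7 / 24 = -0.29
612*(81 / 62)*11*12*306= 32295358.45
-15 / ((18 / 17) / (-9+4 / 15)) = 2227 / 18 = 123.72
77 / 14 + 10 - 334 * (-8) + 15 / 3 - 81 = 5223 / 2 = 2611.50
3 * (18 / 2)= 27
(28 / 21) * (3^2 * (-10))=-120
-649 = -649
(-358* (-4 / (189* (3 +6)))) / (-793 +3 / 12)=-5728 / 5393871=-0.00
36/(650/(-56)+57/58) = -29232/8627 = -3.39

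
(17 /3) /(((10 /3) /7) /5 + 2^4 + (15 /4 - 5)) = 476 /1247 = 0.38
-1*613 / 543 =-613 / 543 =-1.13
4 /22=0.18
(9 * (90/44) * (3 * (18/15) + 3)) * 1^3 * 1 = 243/2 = 121.50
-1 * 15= -15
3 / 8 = 0.38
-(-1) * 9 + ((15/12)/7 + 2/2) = 285/28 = 10.18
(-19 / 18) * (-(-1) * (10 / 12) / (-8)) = 95 / 864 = 0.11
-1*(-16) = 16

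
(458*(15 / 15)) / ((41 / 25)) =279.27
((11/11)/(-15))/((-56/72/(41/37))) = 123/1295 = 0.09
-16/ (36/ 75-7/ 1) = 400/ 163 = 2.45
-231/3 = -77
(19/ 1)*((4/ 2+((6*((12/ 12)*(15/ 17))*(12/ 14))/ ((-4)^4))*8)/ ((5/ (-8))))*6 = -390.67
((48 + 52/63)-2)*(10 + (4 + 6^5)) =22980500/63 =364769.84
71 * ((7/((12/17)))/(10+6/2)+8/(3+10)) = 97.85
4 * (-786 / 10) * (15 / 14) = -336.86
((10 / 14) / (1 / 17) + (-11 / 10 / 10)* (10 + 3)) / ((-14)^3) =-0.00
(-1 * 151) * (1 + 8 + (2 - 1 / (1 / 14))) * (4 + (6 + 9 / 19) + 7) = 150396 / 19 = 7915.58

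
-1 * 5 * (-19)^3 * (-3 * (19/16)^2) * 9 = -334273365/256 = -1305755.33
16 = 16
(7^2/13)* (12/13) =588/169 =3.48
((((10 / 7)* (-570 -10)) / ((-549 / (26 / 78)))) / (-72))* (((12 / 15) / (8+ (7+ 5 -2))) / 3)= -290 / 2801547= -0.00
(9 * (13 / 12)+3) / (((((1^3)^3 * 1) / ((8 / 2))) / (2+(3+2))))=357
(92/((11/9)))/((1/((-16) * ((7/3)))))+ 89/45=-1390061/495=-2808.20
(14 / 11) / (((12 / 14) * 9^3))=0.00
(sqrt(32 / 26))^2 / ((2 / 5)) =3.08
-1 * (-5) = 5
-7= -7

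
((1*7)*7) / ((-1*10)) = -49 / 10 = -4.90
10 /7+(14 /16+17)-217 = -11071 /56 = -197.70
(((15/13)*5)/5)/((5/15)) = 45/13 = 3.46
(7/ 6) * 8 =28/ 3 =9.33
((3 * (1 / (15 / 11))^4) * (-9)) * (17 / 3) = -248897 / 5625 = -44.25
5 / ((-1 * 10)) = -1 / 2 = -0.50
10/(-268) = -5/134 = -0.04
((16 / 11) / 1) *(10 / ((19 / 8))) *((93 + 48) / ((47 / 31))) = 119040 / 209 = 569.57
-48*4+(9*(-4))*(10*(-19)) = 6648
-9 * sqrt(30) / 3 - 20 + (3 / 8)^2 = -1271 / 64 - 3 * sqrt(30) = -36.29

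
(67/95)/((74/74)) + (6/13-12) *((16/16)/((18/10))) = -21137/3705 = -5.70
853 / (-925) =-853 / 925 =-0.92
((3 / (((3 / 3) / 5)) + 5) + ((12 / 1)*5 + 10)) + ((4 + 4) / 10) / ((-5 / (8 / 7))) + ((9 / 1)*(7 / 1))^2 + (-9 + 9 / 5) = 709033 / 175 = 4051.62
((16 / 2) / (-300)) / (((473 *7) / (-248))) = 496 / 248325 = 0.00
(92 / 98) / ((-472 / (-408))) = 2346 / 2891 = 0.81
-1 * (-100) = 100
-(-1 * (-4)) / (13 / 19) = -76 / 13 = -5.85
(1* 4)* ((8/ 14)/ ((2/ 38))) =304/ 7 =43.43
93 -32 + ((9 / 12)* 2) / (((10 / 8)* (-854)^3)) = 94982469257 / 1557089660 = 61.00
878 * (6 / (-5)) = -5268 / 5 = -1053.60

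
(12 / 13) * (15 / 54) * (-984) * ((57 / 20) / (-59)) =9348 / 767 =12.19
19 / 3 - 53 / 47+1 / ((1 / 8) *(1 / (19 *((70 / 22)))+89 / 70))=306398 / 26837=11.42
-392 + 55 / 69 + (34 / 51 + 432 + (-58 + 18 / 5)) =-4463 / 345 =-12.94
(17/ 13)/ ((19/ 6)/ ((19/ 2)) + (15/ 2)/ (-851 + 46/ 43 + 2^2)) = 247350/ 61373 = 4.03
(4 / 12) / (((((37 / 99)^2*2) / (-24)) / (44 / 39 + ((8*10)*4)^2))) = -52188939792 / 17797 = -2932457.14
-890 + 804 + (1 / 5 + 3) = -414 / 5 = -82.80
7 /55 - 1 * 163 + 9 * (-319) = -166863 /55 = -3033.87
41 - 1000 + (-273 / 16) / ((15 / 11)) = -77721 / 80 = -971.51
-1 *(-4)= 4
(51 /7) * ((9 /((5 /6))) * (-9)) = -24786 /35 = -708.17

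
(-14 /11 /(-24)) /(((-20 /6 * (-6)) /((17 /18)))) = 119 /47520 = 0.00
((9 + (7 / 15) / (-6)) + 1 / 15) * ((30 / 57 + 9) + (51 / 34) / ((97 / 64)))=15679229 / 165870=94.53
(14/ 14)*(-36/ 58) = -18/ 29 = -0.62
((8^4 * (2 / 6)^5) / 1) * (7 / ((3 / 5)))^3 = 175616000 / 6561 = 26766.65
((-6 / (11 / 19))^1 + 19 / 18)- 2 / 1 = -2239 / 198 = -11.31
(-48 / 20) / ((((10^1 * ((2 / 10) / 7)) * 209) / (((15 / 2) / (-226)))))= 63 / 47234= 0.00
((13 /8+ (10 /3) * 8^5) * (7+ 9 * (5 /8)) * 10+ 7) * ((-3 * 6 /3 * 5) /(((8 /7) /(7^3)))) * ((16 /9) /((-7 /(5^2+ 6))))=70382355899555 /72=977532720827.15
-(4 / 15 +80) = -1204 / 15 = -80.27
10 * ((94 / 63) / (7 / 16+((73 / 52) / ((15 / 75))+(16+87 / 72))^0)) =15040 / 1449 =10.38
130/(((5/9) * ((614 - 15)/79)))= 18486/599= 30.86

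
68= 68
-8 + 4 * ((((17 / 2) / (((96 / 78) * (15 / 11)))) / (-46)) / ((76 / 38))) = -90751 / 11040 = -8.22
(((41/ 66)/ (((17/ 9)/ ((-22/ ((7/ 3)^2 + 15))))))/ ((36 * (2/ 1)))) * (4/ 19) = -123/ 118864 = -0.00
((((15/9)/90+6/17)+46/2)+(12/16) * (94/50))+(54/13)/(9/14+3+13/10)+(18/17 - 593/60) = 433493144/25807275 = 16.80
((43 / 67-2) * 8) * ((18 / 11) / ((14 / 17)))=-21.59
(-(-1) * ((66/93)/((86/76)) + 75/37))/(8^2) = 130907/3156544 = 0.04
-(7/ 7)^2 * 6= -6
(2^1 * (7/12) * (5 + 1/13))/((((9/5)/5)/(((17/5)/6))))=6545/702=9.32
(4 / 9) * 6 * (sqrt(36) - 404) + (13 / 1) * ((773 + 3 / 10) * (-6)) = -920681 / 15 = -61378.73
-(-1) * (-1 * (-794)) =794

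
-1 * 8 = -8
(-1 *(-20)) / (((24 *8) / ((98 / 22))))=245 / 528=0.46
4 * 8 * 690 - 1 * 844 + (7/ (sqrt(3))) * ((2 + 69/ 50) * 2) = 1183 * sqrt(3)/ 75 + 21236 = 21263.32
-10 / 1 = -10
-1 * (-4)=4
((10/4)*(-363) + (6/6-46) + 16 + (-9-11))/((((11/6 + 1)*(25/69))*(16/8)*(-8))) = 395991/6800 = 58.23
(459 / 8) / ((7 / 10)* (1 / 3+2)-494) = -0.12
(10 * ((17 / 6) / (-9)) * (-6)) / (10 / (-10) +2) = 170 / 9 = 18.89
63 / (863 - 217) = 63 / 646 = 0.10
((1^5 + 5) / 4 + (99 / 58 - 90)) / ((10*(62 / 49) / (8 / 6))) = -9.15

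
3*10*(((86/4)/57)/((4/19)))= 215/4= 53.75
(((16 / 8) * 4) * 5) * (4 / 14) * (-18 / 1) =-1440 / 7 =-205.71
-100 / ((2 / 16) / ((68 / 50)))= -1088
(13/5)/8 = 13/40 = 0.32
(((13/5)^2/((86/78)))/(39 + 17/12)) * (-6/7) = -474552/3649625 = -0.13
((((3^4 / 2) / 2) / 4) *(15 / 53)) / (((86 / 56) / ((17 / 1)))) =144585 / 9116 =15.86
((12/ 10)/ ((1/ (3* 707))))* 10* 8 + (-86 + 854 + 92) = 204476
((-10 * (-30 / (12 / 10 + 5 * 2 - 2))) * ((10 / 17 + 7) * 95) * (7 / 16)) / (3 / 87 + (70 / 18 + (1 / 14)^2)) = 82282827375 / 31430926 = 2617.89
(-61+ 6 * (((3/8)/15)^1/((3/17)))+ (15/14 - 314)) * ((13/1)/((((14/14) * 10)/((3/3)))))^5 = -19393004683/14000000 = -1385.21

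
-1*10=-10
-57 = -57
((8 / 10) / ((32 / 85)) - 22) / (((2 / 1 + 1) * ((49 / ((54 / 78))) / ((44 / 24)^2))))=-6413 / 20384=-0.31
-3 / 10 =-0.30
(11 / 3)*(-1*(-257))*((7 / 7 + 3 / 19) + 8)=163966 / 19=8629.79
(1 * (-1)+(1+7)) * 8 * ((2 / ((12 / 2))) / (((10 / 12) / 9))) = 1008 / 5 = 201.60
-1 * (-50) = 50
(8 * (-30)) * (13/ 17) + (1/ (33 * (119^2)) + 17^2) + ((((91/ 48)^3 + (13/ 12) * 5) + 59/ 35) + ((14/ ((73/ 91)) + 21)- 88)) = 439138179180157/ 6287864647680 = 69.84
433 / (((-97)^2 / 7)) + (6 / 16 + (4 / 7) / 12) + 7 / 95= 122903449 / 150167640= 0.82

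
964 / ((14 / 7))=482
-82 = -82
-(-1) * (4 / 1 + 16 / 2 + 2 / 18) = 109 / 9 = 12.11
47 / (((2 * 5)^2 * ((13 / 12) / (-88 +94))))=846 / 325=2.60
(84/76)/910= 3/2470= 0.00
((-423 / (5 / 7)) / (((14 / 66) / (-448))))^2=39107913191424 / 25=1564316527656.96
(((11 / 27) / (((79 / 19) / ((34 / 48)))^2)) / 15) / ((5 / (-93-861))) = -60823807 / 404416800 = -0.15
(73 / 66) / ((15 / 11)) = 73 / 90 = 0.81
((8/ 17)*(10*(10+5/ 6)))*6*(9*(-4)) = -187200/ 17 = -11011.76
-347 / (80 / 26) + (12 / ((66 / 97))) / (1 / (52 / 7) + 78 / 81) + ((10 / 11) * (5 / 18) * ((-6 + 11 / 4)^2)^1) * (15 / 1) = -230657401 / 4068240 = -56.70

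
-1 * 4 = -4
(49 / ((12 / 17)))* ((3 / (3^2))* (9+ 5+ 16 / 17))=6223 / 18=345.72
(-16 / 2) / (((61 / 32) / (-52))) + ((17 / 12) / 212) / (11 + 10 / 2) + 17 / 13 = 7086294953 / 32278272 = 219.54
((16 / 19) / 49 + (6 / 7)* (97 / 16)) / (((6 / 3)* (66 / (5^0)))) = 38831 / 983136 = 0.04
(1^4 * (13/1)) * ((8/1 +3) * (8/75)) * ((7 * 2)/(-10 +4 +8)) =8008/75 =106.77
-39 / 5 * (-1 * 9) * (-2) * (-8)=5616 / 5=1123.20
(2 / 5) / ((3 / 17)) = 34 / 15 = 2.27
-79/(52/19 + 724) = -1501/13808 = -0.11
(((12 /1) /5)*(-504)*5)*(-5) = 30240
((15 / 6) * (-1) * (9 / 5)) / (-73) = 9 / 146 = 0.06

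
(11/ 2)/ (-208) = -11/ 416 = -0.03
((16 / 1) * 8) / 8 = 16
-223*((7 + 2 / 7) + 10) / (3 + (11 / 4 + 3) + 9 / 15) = -49060 / 119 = -412.27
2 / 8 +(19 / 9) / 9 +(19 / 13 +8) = 41893 / 4212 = 9.95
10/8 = 5/4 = 1.25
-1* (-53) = 53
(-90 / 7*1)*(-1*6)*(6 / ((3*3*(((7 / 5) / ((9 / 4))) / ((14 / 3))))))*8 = 21600 / 7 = 3085.71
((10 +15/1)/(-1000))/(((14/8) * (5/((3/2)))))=-3/700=-0.00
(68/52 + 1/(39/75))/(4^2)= 21/104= 0.20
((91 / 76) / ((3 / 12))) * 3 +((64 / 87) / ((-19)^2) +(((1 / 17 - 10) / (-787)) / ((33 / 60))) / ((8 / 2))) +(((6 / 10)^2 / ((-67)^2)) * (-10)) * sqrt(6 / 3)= 66448765192 / 4622136783 - 18 * sqrt(2) / 22445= 14.38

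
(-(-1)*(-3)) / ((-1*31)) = 3 / 31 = 0.10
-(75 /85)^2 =-225 /289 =-0.78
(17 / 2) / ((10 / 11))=187 / 20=9.35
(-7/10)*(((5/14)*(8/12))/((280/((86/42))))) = -43/35280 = -0.00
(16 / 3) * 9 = 48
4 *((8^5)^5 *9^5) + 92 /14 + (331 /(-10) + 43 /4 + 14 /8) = 312313140660606041850359315989 /35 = 8923232590303029767153123000.00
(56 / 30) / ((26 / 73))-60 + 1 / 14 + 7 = -130187 / 2730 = -47.69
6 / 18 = 0.33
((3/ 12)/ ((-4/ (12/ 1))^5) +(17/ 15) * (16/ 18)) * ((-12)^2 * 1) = -129044/ 15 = -8602.93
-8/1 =-8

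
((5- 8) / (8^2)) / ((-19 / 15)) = 45 / 1216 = 0.04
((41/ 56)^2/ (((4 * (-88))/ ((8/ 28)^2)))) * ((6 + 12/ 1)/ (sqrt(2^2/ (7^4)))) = -15129/ 275968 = -0.05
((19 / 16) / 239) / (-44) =-19 / 168256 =-0.00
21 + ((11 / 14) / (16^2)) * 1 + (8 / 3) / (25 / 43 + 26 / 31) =465706501 / 20353536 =22.88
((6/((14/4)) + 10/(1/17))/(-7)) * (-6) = 7212/49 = 147.18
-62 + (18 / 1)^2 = 262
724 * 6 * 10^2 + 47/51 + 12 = 22155059/51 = 434412.92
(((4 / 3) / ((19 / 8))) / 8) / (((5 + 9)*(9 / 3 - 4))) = -2 / 399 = -0.01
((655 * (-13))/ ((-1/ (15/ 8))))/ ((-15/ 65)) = -553475/ 8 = -69184.38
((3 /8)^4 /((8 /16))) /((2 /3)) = 0.06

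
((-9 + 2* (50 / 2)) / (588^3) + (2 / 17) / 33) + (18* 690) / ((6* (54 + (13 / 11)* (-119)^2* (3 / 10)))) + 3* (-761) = -16146729698997325381 / 7073867884894272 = -2282.59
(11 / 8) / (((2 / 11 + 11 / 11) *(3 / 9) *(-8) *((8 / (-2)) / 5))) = 1815 / 3328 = 0.55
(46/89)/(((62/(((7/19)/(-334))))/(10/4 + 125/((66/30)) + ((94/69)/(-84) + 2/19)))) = -8995472/16466851467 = -0.00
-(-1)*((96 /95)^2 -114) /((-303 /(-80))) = -5438048 /182305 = -29.83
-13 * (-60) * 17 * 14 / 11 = 185640 / 11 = 16876.36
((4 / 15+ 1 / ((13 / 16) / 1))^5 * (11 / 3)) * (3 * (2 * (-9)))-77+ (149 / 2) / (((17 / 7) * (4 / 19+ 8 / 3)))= -271999428466361279 / 174684074175000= -1557.09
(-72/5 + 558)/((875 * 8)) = 1359/17500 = 0.08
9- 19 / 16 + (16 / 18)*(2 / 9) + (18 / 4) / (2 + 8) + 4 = 80741 / 6480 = 12.46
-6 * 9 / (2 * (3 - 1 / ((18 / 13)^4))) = -9.90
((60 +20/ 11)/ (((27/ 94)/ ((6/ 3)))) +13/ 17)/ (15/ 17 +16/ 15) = 10885705/ 49203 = 221.24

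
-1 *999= -999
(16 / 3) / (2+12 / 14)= 28 / 15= 1.87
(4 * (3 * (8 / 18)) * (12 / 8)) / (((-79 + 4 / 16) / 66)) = -704 / 105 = -6.70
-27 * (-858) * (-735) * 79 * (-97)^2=-12656363830110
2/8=1/4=0.25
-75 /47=-1.60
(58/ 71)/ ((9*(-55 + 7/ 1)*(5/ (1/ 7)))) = -29/ 536760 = -0.00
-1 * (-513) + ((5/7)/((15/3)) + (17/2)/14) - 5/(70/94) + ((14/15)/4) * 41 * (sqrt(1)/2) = 53741/105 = 511.82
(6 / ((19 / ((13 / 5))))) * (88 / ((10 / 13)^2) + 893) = 855.31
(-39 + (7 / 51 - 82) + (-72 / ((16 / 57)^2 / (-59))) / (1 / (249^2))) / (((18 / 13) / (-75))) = -1772949836749325 / 9792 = -181061053589.60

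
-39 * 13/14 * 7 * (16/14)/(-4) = 72.43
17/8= 2.12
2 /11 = 0.18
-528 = -528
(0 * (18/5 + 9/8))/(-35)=0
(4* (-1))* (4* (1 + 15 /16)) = -31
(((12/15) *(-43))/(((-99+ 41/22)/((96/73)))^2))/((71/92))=-70583648256/8639390760355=-0.01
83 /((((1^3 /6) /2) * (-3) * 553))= -332 /553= -0.60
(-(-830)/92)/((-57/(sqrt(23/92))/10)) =-2075/2622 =-0.79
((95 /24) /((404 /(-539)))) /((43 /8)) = -51205 /52116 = -0.98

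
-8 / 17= -0.47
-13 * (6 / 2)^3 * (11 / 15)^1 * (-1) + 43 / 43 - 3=1277 / 5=255.40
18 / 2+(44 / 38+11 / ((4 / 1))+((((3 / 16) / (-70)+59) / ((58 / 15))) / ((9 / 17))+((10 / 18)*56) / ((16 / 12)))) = 16060365 / 246848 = 65.06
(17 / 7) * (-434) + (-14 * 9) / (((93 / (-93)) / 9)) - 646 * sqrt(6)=80 - 646 * sqrt(6)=-1502.37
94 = 94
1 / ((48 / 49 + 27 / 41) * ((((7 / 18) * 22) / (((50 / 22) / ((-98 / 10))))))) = -15375 / 929159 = -0.02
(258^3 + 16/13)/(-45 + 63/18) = -446511344/1079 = -413819.60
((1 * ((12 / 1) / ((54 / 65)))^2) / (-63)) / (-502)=8450 / 1280853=0.01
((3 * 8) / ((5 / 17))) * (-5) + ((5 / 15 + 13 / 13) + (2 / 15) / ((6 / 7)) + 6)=-18023 / 45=-400.51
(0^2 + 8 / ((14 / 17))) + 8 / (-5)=284 / 35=8.11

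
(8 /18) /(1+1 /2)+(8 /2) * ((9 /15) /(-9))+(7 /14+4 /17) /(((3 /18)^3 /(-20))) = -7289932 /2295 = -3176.44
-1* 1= -1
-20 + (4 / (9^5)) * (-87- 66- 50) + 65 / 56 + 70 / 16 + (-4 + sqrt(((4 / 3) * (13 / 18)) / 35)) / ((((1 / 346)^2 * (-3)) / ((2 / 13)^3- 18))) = -10434662305576625 / 3632458284 + 4733331208 * sqrt(2730) / 2076165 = -2753496.79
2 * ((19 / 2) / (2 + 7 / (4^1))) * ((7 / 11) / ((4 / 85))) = 2261 / 33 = 68.52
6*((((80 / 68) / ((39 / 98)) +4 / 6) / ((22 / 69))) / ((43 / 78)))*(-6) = -5966568 / 8041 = -742.02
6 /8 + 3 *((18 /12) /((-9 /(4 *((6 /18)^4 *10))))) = 163 /324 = 0.50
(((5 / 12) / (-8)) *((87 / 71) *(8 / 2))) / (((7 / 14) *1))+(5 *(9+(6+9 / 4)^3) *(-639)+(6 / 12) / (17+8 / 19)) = -2741604706287 / 1504064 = -1822797.90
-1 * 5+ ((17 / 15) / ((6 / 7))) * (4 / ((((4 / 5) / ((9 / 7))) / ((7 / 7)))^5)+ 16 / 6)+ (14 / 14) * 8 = 10493958247 / 165957120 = 63.23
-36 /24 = -3 /2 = -1.50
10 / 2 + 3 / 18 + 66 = 427 / 6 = 71.17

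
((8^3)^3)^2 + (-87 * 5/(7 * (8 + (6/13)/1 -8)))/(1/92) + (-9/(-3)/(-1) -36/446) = 28120476073282035885/1561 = 18014398509469593.78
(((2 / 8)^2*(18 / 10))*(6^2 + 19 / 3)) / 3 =127 / 80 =1.59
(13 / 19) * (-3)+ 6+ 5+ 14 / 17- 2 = 2510 / 323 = 7.77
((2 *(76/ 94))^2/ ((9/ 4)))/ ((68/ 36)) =23104/ 37553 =0.62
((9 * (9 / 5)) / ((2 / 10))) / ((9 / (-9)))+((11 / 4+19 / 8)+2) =-591 / 8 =-73.88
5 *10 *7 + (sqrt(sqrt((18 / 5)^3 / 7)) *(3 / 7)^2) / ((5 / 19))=513 *14^(3 / 4) *sqrt(3) *5^(1 / 4) / 8575 + 350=351.12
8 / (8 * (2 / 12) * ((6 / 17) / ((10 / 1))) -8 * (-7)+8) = 170 / 1361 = 0.12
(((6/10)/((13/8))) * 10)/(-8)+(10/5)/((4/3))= 1.04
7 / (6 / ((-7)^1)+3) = 49 / 15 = 3.27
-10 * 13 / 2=-65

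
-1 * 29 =-29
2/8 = 1/4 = 0.25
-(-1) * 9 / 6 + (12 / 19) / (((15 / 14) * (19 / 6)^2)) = 106917 / 68590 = 1.56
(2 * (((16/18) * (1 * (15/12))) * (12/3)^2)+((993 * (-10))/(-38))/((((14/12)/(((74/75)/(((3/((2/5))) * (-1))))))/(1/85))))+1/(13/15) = 1202411183/33067125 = 36.36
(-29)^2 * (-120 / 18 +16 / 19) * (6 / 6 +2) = -279212 / 19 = -14695.37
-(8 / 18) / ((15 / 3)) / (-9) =4 / 405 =0.01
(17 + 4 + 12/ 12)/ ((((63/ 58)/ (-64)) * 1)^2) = 303136768/ 3969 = 76376.11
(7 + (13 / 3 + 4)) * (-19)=-874 / 3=-291.33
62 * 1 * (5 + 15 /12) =775 /2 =387.50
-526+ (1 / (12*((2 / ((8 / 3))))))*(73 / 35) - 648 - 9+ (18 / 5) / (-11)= -4099426 / 3465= -1183.10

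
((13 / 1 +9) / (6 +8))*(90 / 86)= 495 / 301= 1.64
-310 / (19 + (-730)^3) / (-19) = -310 / 7391322639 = -0.00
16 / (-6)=-8 / 3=-2.67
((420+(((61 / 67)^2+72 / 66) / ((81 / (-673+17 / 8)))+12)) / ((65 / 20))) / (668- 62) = 4438057837 / 21006419148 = 0.21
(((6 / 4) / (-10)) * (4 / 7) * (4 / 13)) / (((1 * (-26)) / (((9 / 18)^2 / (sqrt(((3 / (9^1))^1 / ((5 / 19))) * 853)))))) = 0.00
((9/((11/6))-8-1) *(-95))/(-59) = -4275/649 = -6.59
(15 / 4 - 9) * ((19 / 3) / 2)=-133 / 8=-16.62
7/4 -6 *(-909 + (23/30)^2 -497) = 2530267/300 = 8434.22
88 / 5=17.60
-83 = -83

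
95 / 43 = 2.21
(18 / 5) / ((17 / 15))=54 / 17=3.18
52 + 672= 724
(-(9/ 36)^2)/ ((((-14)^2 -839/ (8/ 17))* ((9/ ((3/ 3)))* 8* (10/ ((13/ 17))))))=0.00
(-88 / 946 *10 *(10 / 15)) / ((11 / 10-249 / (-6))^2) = -2000 / 5852601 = -0.00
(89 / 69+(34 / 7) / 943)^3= 1386195875 / 638277381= 2.17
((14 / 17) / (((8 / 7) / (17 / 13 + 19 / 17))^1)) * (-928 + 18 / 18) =-1620.09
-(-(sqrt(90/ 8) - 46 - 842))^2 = -782598.36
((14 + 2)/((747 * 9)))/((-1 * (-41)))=16/275643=0.00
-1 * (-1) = 1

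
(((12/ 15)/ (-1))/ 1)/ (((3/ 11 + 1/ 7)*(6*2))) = -0.16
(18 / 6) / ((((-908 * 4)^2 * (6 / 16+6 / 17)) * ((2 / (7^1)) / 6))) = 119 / 18138208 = 0.00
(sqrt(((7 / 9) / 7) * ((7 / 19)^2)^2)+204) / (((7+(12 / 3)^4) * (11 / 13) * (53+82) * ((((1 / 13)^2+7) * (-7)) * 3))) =-485495257 / 10516752560160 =-0.00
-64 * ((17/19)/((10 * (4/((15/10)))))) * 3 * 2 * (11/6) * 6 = -13464/95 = -141.73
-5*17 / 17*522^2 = -1362420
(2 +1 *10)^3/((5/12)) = 20736/5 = 4147.20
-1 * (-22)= 22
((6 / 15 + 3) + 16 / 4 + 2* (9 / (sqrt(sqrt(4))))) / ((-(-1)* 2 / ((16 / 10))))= 16.10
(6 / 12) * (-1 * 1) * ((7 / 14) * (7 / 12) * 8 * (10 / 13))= -35 / 39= -0.90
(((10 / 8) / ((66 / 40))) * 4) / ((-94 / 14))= -700 / 1551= -0.45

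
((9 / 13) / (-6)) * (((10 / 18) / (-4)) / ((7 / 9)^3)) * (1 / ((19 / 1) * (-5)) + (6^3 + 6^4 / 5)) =1567107 / 96824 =16.19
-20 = -20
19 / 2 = 9.50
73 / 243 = 0.30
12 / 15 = 4 / 5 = 0.80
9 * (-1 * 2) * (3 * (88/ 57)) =-1584/ 19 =-83.37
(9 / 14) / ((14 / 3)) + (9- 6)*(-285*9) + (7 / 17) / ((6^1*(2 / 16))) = -76912355 / 9996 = -7694.31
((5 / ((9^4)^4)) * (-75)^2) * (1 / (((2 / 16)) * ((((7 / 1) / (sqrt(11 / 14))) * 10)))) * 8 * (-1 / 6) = -5000 * sqrt(154) / 30265996417913403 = -0.00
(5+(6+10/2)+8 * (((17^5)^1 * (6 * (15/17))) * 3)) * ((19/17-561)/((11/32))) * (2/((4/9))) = -247262165102592/187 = -1322257567393.54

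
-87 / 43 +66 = 2751 / 43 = 63.98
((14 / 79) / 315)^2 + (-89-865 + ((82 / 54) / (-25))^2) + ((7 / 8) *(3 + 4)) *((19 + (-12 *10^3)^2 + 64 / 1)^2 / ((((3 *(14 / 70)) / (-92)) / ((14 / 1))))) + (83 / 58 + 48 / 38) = -854357258071877077704510731730983 / 3133598298750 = -272644154297850579819.64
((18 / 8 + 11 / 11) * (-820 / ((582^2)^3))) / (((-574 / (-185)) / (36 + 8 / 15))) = -329485 / 408062989550657952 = -0.00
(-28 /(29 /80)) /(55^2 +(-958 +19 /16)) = -35840 /959639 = -0.04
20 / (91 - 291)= -1 / 10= -0.10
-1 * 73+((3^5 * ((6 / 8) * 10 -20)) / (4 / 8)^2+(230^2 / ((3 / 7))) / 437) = -680611 / 57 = -11940.54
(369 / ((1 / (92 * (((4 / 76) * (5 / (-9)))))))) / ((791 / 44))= -829840 / 15029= -55.22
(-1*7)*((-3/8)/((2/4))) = 21/4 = 5.25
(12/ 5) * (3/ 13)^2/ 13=108/ 10985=0.01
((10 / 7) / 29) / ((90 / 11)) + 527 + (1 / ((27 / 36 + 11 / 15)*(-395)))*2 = 6769684192 / 12845637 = 527.00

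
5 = 5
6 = 6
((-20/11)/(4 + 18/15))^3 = -125000/2924207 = -0.04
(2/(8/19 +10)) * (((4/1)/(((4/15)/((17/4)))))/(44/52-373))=-20995/638616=-0.03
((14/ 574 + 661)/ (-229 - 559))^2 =183629601/ 260951716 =0.70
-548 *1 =-548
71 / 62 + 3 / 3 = 133 / 62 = 2.15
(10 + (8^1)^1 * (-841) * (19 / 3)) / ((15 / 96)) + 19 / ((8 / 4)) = -8179043 / 30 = -272634.77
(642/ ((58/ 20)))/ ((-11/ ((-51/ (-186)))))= -54570/ 9889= -5.52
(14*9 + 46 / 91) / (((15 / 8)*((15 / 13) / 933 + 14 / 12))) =57283712 / 991585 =57.77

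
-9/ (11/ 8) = -72/ 11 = -6.55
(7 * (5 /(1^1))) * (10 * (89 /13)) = 31150 /13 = 2396.15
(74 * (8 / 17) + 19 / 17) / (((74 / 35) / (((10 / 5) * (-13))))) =-278005 / 629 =-441.98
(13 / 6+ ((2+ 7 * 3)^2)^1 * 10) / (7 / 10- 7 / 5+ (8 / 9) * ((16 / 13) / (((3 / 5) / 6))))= 516.80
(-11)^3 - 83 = -1414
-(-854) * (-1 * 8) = -6832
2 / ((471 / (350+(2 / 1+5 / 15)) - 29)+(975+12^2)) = 2114 / 1153543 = 0.00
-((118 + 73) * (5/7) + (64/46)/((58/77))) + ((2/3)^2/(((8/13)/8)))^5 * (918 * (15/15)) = 5910669.72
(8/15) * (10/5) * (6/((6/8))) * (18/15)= 256/25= 10.24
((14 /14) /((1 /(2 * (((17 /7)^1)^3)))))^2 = 96550276 /117649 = 820.66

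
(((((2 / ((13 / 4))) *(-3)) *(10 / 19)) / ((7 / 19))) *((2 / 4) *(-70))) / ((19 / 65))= 6000 / 19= 315.79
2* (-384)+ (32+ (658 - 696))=-774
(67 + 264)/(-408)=-331/408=-0.81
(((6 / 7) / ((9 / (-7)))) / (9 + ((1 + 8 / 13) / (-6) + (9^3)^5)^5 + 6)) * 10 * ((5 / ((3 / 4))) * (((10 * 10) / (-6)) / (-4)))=-59406880000 / 118691252272062576847528142520929993345151720695953736341430678238734699156903169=-0.00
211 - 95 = 116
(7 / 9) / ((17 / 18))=14 / 17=0.82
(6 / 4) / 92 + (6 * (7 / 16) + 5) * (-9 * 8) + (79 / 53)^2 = -282597173 / 516856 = -546.76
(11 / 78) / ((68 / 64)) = 88 / 663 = 0.13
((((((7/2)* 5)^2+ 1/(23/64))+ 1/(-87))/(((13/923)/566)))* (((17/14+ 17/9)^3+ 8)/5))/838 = 753219629189941507/6708612982176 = 112276.51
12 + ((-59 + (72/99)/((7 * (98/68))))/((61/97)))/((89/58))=-1005053306/20483617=-49.07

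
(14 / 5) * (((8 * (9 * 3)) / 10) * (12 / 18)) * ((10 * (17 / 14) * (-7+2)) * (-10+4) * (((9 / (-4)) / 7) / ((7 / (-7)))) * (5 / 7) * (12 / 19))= 1982880 / 931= 2129.84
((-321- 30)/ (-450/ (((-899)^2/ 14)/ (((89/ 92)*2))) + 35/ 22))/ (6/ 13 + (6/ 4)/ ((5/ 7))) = -414675001884/ 4768812377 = -86.96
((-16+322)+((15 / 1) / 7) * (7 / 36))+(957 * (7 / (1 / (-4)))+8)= -317779 / 12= -26481.58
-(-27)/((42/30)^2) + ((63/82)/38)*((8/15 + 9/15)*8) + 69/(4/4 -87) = 215944551/16413530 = 13.16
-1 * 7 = -7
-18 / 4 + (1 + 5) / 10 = -39 / 10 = -3.90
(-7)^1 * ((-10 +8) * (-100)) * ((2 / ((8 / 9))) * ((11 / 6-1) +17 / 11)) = -82425 / 11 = -7493.18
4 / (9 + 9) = 2 / 9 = 0.22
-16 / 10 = -8 / 5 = -1.60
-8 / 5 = -1.60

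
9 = 9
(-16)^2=256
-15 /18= -5 /6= -0.83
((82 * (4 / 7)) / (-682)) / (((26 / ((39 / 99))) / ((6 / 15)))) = -164 / 393855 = -0.00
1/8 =0.12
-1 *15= -15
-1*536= -536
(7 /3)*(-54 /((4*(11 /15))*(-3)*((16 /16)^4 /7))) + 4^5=24733 /22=1124.23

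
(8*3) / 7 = 24 / 7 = 3.43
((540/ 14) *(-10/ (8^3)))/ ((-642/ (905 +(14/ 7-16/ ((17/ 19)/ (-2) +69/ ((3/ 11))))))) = 652790325/ 613389056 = 1.06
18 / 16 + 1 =17 / 8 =2.12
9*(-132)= -1188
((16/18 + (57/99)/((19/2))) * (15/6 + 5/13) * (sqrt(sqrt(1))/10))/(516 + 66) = 235/499356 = 0.00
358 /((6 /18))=1074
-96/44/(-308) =6/847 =0.01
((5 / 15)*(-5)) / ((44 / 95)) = -475 / 132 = -3.60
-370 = -370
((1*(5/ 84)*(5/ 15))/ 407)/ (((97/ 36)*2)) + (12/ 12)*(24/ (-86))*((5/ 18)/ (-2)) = 2764175/ 71299074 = 0.04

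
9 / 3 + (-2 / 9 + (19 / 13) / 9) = 344 / 117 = 2.94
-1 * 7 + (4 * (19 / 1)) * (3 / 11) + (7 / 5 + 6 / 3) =942 / 55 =17.13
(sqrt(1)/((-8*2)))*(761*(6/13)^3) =-20547/4394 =-4.68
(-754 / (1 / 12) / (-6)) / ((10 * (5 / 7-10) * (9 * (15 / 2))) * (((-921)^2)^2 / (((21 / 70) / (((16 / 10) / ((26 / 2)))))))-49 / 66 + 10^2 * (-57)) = -696696 / 854781199370861743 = -0.00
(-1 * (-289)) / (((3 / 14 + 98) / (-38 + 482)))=1796424 / 1375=1306.49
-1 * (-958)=958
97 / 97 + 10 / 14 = 12 / 7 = 1.71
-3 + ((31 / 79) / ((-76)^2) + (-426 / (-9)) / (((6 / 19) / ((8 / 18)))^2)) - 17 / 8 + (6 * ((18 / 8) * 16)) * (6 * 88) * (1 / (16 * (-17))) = -5609646163813 / 16964926416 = -330.66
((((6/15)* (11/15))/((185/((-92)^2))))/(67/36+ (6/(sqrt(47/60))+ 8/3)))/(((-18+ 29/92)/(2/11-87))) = -27345983872512/2333639819575+ 1542026502144* sqrt(705)/2333639819575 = 5.83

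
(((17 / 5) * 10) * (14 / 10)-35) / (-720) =-7 / 400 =-0.02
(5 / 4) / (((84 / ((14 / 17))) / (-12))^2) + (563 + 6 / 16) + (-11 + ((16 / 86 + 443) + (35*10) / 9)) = 925583353 / 894744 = 1034.47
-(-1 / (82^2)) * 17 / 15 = 17 / 100860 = 0.00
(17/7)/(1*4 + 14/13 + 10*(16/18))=1989/11438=0.17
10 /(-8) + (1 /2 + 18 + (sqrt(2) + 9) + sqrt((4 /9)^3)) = sqrt(2) + 2867 /108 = 27.96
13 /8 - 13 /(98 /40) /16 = 507 /392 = 1.29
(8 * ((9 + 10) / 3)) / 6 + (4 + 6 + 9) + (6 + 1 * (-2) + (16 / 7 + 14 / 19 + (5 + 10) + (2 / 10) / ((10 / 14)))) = 1488679 / 29925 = 49.75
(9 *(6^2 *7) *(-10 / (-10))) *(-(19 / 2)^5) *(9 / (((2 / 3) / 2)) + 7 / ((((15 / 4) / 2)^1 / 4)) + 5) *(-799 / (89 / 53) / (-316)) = -435988604979774 / 35155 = -12401894609.01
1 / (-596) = -1 / 596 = -0.00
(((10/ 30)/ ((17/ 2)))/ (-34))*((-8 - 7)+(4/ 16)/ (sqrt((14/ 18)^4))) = 953/ 56644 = 0.02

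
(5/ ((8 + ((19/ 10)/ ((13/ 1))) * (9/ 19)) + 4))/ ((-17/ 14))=-9100/ 26673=-0.34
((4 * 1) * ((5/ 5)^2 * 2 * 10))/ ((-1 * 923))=-80/ 923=-0.09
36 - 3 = 33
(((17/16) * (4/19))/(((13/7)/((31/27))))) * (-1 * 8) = -7378/6669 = -1.11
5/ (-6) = -5/ 6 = -0.83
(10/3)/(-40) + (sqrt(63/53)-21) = -253/12 + 3*sqrt(371)/53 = -19.99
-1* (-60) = 60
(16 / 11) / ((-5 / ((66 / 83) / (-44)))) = 24 / 4565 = 0.01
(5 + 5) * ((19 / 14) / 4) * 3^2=855 / 28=30.54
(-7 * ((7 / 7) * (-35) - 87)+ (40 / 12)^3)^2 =578787364 / 729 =793947.00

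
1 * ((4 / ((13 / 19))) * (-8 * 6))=-3648 / 13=-280.62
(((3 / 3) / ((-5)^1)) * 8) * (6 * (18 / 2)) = -432 / 5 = -86.40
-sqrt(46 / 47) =-sqrt(2162) / 47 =-0.99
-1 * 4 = -4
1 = 1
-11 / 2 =-5.50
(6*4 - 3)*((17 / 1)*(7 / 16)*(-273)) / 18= -2368.84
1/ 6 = 0.17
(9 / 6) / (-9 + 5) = -3 / 8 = -0.38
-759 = -759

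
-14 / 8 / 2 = -7 / 8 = -0.88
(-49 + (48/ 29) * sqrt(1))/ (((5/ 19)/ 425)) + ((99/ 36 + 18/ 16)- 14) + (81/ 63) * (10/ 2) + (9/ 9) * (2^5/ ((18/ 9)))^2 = -123764379/ 1624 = -76209.59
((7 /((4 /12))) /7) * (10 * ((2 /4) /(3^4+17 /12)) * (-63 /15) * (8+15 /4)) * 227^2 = -457732107 /989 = -462823.16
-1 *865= -865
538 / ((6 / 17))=4573 / 3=1524.33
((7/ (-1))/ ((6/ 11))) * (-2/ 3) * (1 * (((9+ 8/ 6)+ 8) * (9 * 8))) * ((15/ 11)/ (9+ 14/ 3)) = 46200/ 41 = 1126.83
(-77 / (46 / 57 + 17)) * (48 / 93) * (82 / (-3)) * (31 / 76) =3608 / 145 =24.88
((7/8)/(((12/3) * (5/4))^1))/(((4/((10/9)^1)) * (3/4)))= 7/108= 0.06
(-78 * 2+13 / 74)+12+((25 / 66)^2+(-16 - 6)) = -26703113 / 161172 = -165.68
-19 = -19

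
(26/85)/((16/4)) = 13/170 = 0.08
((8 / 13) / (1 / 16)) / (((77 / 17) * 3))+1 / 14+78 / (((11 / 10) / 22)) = 1339163 / 858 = 1560.80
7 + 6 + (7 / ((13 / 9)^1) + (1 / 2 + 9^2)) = 99.35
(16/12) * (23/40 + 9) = 383/30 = 12.77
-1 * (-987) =987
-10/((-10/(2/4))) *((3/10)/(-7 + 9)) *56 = 21/5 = 4.20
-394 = -394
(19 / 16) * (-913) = -1084.19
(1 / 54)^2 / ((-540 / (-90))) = 1 / 17496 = 0.00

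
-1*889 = -889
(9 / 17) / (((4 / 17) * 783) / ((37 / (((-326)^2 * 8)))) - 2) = 333 / 2662850198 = 0.00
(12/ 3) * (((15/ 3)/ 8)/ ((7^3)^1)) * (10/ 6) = 25/ 2058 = 0.01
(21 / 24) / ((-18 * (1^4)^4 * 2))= -7 / 288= -0.02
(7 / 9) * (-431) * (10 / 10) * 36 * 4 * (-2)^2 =-193088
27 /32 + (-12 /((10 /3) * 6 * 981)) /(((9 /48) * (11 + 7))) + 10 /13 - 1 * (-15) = 305082767 /18364320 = 16.61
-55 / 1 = -55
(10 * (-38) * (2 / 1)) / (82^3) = -95 / 68921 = -0.00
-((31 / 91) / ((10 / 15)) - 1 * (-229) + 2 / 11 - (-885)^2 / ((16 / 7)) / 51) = 1766813605 / 272272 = 6489.15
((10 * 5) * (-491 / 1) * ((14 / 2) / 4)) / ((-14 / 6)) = 36825 / 2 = 18412.50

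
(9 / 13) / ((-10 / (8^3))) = -2304 / 65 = -35.45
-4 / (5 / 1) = -4 / 5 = -0.80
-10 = -10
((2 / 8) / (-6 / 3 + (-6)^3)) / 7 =-1 / 6104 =-0.00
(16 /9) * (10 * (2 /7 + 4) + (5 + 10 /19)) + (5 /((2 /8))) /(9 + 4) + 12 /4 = 156567 /1729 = 90.55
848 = 848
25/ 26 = 0.96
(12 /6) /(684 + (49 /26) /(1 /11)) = 52 /18323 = 0.00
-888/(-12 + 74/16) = 7104/59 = 120.41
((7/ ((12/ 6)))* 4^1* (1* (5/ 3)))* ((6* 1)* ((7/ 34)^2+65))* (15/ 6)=13158075/ 578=22764.84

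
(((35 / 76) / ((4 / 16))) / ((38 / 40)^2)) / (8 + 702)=1400 / 486989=0.00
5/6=0.83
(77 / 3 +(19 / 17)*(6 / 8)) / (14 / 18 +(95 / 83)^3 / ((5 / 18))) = 9274956927 / 2161139212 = 4.29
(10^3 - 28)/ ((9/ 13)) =1404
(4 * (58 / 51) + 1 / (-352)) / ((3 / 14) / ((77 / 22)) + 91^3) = 3999037 / 662877276864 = 0.00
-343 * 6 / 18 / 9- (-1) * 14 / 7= -289 / 27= -10.70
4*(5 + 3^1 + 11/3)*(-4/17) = -560/51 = -10.98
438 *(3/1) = 1314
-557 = -557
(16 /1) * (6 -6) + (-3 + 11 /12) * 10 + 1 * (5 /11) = -1345 /66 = -20.38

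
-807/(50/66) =-26631/25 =-1065.24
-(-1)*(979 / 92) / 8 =979 / 736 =1.33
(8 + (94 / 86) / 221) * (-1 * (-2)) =152142 / 9503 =16.01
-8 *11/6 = -44/3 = -14.67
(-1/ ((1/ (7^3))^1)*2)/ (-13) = 686/ 13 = 52.77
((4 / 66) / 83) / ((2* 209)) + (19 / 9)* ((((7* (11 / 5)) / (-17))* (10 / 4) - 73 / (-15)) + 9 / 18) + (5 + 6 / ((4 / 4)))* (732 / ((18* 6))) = 81.10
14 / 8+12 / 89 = 671 / 356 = 1.88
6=6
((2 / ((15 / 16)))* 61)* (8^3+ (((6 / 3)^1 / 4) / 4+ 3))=1005524 / 15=67034.93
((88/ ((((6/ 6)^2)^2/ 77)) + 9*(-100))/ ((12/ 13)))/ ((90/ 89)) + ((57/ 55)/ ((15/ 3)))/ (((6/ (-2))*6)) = 46739822/ 7425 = 6294.93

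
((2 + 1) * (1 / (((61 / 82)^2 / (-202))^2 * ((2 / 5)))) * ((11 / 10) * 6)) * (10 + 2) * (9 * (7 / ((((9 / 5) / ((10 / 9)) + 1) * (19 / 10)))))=34518756885649344000 / 34462298249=1001638272.53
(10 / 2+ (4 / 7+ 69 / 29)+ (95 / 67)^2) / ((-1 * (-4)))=2.49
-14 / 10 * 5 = -7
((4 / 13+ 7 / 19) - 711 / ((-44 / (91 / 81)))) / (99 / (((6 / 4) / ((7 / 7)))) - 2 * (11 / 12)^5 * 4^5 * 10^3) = -49729005 / 3500430235016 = -0.00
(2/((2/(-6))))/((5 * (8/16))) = -12/5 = -2.40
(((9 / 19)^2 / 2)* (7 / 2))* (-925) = -524475 / 1444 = -363.21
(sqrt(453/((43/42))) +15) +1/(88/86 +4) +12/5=19007/1080 +3 * sqrt(90902)/43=38.63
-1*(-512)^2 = -262144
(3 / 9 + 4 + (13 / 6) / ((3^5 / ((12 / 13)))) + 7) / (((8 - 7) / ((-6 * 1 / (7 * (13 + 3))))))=-689 / 1134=-0.61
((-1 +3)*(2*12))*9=432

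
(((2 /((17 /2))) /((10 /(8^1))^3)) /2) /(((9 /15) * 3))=128 /3825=0.03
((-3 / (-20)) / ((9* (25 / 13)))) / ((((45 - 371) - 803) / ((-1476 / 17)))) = 1599 / 2399125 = 0.00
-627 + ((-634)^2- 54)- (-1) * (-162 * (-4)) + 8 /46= 9244233 /23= 401923.17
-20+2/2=-19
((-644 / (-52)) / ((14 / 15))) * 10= 1725 / 13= 132.69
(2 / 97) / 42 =1 / 2037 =0.00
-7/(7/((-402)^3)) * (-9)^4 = 426234105288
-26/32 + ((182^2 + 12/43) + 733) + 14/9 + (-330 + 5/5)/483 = 4821827071/142416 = 33857.34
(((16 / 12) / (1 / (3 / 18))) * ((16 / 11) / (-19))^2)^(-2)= 154550410641 / 262144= 589563.03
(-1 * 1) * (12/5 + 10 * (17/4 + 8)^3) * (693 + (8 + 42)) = -2185615487/160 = -13660096.79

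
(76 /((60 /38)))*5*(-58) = -41876 /3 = -13958.67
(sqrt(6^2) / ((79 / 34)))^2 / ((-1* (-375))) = 13872 / 780125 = 0.02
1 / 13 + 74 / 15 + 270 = 275.01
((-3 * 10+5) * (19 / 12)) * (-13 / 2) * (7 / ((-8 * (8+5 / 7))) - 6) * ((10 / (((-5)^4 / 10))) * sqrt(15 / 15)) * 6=-735319 / 488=-1506.80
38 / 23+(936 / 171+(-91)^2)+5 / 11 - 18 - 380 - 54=37670442 / 4807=7836.58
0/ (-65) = 0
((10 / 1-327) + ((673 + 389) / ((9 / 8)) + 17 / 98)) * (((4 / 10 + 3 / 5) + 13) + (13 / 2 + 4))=61463 / 4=15365.75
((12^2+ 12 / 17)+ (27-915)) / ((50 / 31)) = -195858 / 425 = -460.84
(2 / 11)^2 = 4 / 121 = 0.03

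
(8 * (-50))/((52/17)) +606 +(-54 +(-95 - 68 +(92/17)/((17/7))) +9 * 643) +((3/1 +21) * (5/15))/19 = 431715832/71383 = 6047.88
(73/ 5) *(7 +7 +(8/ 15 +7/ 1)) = 23579/ 75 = 314.39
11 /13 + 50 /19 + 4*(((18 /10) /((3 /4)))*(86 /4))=259199 /1235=209.88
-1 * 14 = -14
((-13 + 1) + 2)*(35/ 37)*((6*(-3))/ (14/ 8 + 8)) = 8400/ 481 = 17.46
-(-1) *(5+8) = 13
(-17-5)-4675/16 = -5027/16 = -314.19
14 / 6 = 7 / 3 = 2.33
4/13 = 0.31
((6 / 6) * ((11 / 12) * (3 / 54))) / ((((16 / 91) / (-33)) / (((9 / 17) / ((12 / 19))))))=-8.01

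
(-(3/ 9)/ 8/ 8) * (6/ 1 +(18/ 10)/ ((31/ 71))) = -523/ 9920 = -0.05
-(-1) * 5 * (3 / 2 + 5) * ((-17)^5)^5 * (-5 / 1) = 1875453909013230773155360247093525 / 2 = 937726954506615386577680100000000.00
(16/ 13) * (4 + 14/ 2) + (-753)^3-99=-5550452212/ 13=-426957862.46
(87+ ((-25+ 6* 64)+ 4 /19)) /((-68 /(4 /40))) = -4239 /6460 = -0.66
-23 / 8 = -2.88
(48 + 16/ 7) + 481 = 3719/ 7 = 531.29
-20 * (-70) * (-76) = -106400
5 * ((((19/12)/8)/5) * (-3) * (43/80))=-817/2560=-0.32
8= 8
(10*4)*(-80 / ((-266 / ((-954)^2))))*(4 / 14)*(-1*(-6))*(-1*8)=-139793817600 / 931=-150154476.48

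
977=977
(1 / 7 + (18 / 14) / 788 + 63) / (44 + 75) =0.53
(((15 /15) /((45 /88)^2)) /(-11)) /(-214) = 352 /216675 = 0.00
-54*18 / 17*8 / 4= -1944 / 17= -114.35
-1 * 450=-450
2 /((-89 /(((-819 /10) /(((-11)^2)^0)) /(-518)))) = -117 /32930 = -0.00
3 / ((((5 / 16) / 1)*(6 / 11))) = 88 / 5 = 17.60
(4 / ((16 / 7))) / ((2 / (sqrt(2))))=7*sqrt(2) / 8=1.24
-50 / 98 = -25 / 49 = -0.51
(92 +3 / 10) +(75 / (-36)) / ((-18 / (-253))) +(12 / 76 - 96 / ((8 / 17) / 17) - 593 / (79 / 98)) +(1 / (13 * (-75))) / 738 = -5962486407223 / 1440059400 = -4140.44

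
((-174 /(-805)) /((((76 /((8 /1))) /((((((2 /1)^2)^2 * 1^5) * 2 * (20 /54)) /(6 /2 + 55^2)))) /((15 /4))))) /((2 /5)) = 5800 /6946989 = 0.00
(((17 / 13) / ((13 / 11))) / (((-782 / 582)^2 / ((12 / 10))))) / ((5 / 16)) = 89423136 / 37995425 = 2.35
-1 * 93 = -93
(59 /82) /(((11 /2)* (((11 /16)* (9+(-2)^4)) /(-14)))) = -13216 /124025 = -0.11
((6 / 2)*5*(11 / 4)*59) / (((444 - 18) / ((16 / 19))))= 6490 / 1349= 4.81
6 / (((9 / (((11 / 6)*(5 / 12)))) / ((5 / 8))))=275 / 864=0.32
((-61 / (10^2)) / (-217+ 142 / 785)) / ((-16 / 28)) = -67039 / 13616240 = -0.00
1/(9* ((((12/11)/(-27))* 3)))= -11/12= -0.92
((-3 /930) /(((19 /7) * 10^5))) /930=-7 /547770000000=-0.00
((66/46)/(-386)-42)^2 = 139061122281/78818884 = 1764.31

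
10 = 10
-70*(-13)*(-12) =-10920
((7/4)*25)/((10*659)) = 35/5272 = 0.01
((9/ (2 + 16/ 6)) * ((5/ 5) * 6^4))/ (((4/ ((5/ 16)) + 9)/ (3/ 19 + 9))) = 1049.98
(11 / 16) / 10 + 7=1131 / 160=7.07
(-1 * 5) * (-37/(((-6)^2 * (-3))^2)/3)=185/34992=0.01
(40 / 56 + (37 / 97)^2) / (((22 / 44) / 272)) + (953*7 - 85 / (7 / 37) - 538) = 405152106 / 65863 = 6151.44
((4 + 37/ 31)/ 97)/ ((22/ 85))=13685/ 66154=0.21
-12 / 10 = -1.20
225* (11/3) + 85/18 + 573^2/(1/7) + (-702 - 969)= 41354311/18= 2297461.72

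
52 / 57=0.91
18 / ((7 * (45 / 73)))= 146 / 35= 4.17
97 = 97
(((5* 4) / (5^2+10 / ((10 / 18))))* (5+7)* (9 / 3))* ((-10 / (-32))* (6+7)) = 2925 / 43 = 68.02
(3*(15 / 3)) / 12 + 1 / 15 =79 / 60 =1.32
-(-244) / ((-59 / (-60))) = 14640 / 59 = 248.14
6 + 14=20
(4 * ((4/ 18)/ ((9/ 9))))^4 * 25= 102400/ 6561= 15.61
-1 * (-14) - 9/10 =131/10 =13.10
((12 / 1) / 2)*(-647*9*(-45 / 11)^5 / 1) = 40031068.61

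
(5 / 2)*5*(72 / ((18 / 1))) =50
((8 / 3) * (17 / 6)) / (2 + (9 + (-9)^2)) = 17 / 207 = 0.08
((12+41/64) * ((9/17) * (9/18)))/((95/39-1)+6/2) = 283959/376448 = 0.75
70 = 70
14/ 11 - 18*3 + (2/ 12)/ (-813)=-2829251/ 53658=-52.73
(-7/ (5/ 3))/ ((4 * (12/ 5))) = -7/ 16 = -0.44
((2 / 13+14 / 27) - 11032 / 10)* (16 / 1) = -30958976 / 1755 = -17640.44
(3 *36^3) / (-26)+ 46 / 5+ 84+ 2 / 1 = -5288.18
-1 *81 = -81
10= 10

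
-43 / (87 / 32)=-1376 / 87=-15.82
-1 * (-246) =246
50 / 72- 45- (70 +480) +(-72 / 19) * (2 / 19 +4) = -7925771 / 12996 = -609.86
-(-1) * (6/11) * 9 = 54/11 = 4.91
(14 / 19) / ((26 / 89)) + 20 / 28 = 5596 / 1729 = 3.24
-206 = -206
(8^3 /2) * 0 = 0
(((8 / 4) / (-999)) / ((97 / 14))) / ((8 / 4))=-14 / 96903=-0.00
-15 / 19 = -0.79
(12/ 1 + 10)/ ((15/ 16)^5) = 23068672/ 759375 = 30.38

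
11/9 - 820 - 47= -7792/9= -865.78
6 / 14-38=-263 / 7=-37.57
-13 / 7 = -1.86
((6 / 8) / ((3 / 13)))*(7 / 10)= 91 / 40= 2.28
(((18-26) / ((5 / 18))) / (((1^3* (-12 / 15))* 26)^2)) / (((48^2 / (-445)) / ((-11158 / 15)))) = -9.56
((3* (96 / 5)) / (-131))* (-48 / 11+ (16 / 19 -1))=54432 / 27379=1.99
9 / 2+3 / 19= 4.66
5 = 5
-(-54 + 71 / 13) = 631 / 13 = 48.54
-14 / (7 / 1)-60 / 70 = -20 / 7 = -2.86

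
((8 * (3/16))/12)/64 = 0.00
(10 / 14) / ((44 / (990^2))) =111375 / 7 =15910.71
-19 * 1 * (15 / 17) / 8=-285 / 136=-2.10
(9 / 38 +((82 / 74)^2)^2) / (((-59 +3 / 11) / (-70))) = 47834851295 / 23003452114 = 2.08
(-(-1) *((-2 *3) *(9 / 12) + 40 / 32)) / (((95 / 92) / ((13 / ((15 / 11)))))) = -42757 / 1425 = -30.00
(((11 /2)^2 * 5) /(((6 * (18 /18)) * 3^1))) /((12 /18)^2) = 18.91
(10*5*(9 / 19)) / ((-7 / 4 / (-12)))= 21600 / 133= 162.41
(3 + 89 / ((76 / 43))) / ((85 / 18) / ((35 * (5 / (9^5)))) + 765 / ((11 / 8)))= 1561175 / 62901666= 0.02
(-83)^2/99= 6889/99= 69.59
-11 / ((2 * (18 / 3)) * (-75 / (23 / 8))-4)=253 / 7292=0.03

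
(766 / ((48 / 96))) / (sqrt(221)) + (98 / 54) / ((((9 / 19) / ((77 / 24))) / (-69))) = -1648801 / 1944 + 1532*sqrt(221) / 221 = -745.10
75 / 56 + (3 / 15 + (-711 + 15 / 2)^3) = -48743907287 / 140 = -348170766.34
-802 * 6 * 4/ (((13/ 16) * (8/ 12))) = -35534.77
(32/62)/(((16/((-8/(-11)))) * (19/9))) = 72/6479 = 0.01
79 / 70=1.13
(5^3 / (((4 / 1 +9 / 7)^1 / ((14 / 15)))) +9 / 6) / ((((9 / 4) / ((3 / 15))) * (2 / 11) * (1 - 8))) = -57563 / 34965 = -1.65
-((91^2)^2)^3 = -322475487413604782665681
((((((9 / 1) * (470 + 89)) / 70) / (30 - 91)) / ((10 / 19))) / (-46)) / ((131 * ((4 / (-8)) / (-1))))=95589 / 128655100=0.00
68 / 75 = 0.91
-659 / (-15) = 43.93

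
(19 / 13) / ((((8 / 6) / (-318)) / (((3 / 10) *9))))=-244701 / 260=-941.16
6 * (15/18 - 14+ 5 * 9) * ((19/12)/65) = 3629/780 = 4.65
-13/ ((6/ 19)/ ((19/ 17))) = -4693/ 102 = -46.01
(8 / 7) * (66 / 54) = 88 / 63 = 1.40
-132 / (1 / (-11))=1452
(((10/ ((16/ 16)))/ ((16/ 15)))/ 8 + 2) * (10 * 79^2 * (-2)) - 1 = -6334631/ 16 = -395914.44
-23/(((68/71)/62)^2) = -111421223/1156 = -96385.14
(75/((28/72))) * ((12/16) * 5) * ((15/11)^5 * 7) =7688671875/322102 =23870.30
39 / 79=0.49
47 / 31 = 1.52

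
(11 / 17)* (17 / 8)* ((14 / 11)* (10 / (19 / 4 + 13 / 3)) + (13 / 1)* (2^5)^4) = 2043019474 / 109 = 18743297.93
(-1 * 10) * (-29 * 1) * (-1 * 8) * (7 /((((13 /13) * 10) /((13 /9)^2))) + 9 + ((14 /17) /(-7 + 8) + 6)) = -55216232 /1377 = -40098.93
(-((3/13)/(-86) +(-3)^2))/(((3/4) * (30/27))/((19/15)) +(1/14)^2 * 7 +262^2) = -2675694/20414108143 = -0.00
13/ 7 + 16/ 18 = 173/ 63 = 2.75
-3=-3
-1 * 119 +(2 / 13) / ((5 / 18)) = -7699 / 65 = -118.45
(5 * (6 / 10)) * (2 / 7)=6 / 7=0.86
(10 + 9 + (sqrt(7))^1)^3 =(sqrt(7) + 19)^3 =10141.87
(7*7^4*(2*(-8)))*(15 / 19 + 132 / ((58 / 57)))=-19338268656 / 551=-35096676.33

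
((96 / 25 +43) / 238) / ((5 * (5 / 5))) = 1171 / 29750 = 0.04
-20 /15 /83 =-4 /249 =-0.02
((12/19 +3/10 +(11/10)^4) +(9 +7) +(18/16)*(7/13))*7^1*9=2956815351/2470000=1197.09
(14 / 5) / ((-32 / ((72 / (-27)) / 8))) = 7 / 240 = 0.03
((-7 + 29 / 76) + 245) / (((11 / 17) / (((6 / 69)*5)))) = 139995 / 874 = 160.18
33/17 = 1.94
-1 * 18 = -18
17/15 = 1.13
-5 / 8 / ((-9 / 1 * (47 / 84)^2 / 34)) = 16660 / 2209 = 7.54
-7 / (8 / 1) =-7 / 8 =-0.88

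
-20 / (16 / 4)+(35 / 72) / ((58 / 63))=-2075 / 464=-4.47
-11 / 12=-0.92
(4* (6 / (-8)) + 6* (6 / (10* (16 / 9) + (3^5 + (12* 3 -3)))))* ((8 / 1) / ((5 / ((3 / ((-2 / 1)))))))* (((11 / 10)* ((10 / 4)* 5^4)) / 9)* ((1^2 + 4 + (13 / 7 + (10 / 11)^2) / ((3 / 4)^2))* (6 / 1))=11805555500 / 152691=77316.64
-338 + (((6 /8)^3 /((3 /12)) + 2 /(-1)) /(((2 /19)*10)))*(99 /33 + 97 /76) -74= -105797 /256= -413.27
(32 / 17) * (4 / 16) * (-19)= -152 / 17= -8.94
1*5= 5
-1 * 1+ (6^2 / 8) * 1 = 7 / 2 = 3.50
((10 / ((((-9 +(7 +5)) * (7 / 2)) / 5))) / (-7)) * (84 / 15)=-80 / 21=-3.81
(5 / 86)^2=25 / 7396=0.00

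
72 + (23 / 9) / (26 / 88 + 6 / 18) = 18940 / 249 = 76.06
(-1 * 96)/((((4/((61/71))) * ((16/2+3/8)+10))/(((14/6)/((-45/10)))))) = 7808/13419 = 0.58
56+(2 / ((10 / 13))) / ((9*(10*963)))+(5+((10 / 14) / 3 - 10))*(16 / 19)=2996472529 / 57635550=51.99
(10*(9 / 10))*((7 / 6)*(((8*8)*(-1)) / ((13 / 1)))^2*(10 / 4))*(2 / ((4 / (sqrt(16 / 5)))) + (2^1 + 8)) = 43008*sqrt(5) / 169 + 1075200 / 169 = 6931.18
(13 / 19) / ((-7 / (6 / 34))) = -39 / 2261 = -0.02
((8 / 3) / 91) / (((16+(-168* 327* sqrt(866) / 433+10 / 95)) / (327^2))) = -7480087504* sqrt(866) / 262278554889 - 6646659116 / 1835949884223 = -0.84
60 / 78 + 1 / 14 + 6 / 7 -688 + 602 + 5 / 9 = -137177 / 1638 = -83.75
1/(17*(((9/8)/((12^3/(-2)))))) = -45.18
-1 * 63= -63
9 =9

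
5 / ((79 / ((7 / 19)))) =0.02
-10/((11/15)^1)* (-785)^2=-92433750/11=-8403068.18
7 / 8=0.88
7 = 7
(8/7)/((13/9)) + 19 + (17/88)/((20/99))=302083/14560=20.75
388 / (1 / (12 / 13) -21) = -4656 / 239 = -19.48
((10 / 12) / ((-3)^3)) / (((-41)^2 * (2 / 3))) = -5 / 181548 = -0.00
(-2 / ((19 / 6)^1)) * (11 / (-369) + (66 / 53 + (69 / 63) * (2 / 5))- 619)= 389.90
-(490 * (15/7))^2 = -1102500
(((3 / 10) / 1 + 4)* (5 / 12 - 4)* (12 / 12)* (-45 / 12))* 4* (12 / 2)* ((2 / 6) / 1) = 1849 / 4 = 462.25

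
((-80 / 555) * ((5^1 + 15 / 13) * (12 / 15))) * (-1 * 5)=5120 / 1443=3.55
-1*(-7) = 7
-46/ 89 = -0.52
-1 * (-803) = 803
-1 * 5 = -5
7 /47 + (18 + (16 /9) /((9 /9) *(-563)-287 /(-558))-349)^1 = -4880678474 /14751749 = -330.85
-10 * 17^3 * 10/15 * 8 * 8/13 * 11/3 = -69175040/117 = -591239.66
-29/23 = -1.26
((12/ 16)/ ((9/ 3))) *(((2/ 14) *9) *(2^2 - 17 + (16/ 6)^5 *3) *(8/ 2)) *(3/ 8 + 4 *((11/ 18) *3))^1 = 3880.47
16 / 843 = 0.02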